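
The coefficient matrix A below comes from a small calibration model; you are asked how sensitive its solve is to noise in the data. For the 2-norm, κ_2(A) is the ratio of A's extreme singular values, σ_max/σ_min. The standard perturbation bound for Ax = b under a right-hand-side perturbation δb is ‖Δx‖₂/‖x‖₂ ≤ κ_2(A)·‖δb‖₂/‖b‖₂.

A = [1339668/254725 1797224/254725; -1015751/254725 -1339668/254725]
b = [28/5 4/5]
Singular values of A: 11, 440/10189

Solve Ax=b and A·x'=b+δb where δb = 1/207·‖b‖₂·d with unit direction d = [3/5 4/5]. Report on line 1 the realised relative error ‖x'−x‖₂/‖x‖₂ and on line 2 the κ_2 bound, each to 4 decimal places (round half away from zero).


0.0068
1.2306

largest singular value 11, smallest 440/10189
κ_2(A) = 11 / (440/10189) = 254.7250
perturbation bound = 254.7250·1/207 = 1.2306
solve Ax = b  →  x = [-73.8836 55.8673]
‖b‖₂ = 5.6569 and ‖x‖₂ = 92.6280
with δb = [0.0164 0.0219], A·Δx = δb → ‖Δx‖ = 0.6328
relative error = 0.0068
realised/bound (from unrounded values) ≈ 0.0056


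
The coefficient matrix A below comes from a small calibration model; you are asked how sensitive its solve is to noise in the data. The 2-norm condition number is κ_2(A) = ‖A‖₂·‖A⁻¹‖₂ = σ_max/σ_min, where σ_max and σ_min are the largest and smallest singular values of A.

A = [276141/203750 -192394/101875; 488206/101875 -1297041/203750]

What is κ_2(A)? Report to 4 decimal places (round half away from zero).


form AᵀA = [1647414793/66422500 -549080856/16605625; -549080856/16605625 2928603457/66422500] with trace 18304073/265690 and determinant 47458321/265690000
eigenvalues of AᵀA: λ = (tr ± √(tr²−4·det))/2 = 6889/100, 6889/2656900
κ = σ_max/σ_min = (83/10)/(83/1630) = 163.0000

163.0000


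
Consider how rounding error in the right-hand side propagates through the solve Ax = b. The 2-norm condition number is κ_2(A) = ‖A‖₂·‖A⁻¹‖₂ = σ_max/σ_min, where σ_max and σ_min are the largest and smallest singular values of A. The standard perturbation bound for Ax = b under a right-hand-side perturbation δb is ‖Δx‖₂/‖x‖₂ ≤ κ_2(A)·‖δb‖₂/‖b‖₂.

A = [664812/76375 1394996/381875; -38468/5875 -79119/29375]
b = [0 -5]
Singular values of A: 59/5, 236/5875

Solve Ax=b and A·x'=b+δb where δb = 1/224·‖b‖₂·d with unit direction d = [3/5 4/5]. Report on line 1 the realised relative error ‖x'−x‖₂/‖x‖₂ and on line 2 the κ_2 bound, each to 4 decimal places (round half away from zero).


σ_max = 59/5, σ_min = 236/5875
κ = σ_max/σ_min = (59/5)/(236/5875) = 293.7500
perturbation bound = 293.7500·1/224 = 1.3114
solve Ax = b  →  x = [38.5332 -91.8188]
2-norm of b is 5.0000; of x, 99.5766
Δx = A⁻¹·δb where δb = 1/224·5.0000·d; ‖Δx‖ = 0.5557
realised ‖Δx‖/‖x‖ = 0.0056
tightness: 0.0056 against a bound of 1.3114 (unrounded ratio ≈ 0.0043)

0.0056
1.3114


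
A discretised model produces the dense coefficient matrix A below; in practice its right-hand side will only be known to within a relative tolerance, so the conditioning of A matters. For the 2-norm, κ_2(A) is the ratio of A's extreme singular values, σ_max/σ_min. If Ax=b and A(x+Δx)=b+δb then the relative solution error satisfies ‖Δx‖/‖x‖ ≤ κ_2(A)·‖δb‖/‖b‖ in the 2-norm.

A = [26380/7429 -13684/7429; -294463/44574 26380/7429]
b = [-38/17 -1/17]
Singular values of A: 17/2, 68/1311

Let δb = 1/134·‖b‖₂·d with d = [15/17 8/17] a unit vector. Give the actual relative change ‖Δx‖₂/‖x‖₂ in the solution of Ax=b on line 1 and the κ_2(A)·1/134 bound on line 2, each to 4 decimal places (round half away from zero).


largest singular value 17/2, smallest 68/1311
κ = σ_max/σ_min = (17/2)/(68/1311) = 163.8750
perturbation bound = 163.8750·1/134 = 1.2229
solve Ax = b  →  x = [-18.2491 -33.9671]
‖b‖ = 2.2361, ‖x‖ = 38.5590
re-solving with b+δb shifts x by Δx of norm 0.3217
realised ‖Δx‖/‖x‖ = 0.0083
so the bound overstates the realised error by a factor of ≈ 146.5749 (computed from the unrounded values)

0.0083
1.2229


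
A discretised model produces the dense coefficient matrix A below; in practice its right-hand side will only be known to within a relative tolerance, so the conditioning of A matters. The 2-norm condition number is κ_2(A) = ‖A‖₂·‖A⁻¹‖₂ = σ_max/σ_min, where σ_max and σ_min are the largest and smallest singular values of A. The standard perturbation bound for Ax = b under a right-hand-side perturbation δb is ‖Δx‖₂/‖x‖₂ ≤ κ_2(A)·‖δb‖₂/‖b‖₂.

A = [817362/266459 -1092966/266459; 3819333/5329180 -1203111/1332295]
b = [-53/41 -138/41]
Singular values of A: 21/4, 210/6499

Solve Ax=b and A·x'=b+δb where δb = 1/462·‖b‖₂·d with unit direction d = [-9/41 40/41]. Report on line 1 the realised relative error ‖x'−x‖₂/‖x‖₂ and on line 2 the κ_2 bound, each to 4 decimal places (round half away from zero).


0.0026
0.3517

largest singular value 21/4, smallest 210/6499
κ = σ_max/σ_min = (21/4)/(210/6499) = 162.4750
κ_2(A)·‖δb‖/‖b‖ = 0.3517
solve Ax = b  →  x = [-74.5029 -55.4010]
‖b‖₂ = 3.6056 and ‖x‖₂ = 92.8436
re-solving with b+δb shifts x by Δx of norm 0.2415
dividing the unrounded norms, ‖Δx‖/‖x‖ = 0.0026
tightness: 0.0026 against a bound of 0.3517 (unrounded ratio ≈ 0.0074)


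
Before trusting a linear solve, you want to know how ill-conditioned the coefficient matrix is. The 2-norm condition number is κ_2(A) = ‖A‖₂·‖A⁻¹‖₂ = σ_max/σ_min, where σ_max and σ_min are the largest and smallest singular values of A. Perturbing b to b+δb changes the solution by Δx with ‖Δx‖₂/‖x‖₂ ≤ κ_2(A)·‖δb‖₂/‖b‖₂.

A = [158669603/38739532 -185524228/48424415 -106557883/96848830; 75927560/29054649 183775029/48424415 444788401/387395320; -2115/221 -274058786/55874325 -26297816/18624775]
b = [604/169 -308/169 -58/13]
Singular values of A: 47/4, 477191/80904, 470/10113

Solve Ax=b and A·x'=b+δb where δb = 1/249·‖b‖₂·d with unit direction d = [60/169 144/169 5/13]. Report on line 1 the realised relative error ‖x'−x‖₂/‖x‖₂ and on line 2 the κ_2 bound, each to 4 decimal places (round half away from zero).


largest singular value 47/4, smallest 470/10113
κ = σ_max/σ_min = (47/4)/(470/10113) = 252.8250
perturbation bound = 252.8250·1/249 = 1.0154
solve Ax = b  →  x = [0.6195 11.6289 -41.4354]
2-norm of b is 6.0000; of x, 43.0407
Δx = A⁻¹·δb where δb = 1/249·6.0000·d; ‖Δx‖ = 0.5185
relative error = 0.0120
so the bound overstates the realised error by a factor of ≈ 84.2881 (computed from the unrounded values)

0.0120
1.0154


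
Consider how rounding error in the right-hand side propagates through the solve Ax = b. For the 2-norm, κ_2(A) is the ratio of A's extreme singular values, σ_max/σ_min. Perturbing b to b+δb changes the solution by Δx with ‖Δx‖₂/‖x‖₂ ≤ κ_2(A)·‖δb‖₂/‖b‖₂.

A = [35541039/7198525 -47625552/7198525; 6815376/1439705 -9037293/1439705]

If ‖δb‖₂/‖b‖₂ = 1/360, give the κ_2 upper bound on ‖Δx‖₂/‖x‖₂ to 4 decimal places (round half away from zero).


1.1032

AᵀA = [2882757673881/61615650625 -3843609211008/61615650625; -3843609211008/61615650625 5124863046969/61615650625]; tr = 320304828834/2464626025, det = 10556001/98585041
char-poly roots: 3249/25 and 81225/98585041
κ = σ_max/σ_min = (57/5)/(285/9929) = 397.1600
perturbation bound = 397.1600·1/360 = 1.1032


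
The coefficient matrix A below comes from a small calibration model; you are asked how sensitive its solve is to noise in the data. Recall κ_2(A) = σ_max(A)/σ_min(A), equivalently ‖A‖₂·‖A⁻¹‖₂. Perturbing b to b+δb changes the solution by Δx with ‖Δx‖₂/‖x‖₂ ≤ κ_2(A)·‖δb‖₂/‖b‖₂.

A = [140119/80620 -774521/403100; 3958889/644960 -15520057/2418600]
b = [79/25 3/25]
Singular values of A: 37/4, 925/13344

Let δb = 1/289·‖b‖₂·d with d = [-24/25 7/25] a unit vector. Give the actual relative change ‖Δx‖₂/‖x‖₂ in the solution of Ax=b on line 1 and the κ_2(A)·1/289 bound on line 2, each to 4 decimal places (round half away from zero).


from the listed singular values, σ₁ = 37/4, σ_n = 925/13344
κ_2(A) = (37/4) / (925/13344) = 133.4400
κ_2(A)·‖δb‖/‖b‖ = 0.4617
solve Ax = b  →  x = [-31.2646 -29.9251]
2-norm of b is 3.1623; of x, 43.2780
Δx = A⁻¹·δb where δb = 1/289·3.1623·d; ‖Δx‖ = 0.1579
relative error = 0.0036
realised/bound (from unrounded values) ≈ 0.0079

0.0036
0.4617


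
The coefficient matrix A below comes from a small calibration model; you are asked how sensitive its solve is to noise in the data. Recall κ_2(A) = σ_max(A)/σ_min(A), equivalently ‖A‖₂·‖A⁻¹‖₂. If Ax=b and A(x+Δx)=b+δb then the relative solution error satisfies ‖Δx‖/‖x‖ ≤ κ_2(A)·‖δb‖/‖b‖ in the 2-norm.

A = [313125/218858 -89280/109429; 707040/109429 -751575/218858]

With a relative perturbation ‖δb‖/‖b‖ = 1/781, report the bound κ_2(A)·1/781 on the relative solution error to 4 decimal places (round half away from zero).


0.2010

AᵀA = [1247870025/28494244 -166374000/7123561; -166374000/7123561 354996225/28494244]; tr = 2773125/49298, det = 50625/394384
char-poly roots: 225/4 and 225/98596
σ_max=√(225/4)=(15/2), σ_min=√(225/98596)=(15/314) → κ = 157.0000
worst-case relative error ≤ 157.0000 × 1/781 = 0.2010


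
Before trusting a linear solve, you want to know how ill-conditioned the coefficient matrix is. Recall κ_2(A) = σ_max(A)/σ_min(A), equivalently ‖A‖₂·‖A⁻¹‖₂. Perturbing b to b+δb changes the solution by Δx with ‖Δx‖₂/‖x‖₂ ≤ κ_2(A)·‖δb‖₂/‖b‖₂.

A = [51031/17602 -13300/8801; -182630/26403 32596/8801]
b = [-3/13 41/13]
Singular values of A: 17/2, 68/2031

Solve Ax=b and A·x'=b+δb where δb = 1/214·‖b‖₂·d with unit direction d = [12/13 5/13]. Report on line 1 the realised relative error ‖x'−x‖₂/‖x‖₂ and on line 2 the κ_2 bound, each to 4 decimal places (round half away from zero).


0.0148
1.1863

largest singular value 17/2, smallest 68/2031
κ_2(A) = (17/2) / (68/2031) = 253.8750
bound on ‖Δx‖/‖x‖: κ·ε = 253.8750·1/214 = 1.1863
solve Ax = b  →  x = [13.7439 26.5199]
‖b‖₂ = 3.1623 and ‖x‖₂ = 29.8697
Δx = A⁻¹·δb where δb = 1/214·3.1623·d; ‖Δx‖ = 0.4414
dividing the unrounded norms, ‖Δx‖/‖x‖ = 0.0148
realised/bound (from unrounded values) ≈ 0.0125


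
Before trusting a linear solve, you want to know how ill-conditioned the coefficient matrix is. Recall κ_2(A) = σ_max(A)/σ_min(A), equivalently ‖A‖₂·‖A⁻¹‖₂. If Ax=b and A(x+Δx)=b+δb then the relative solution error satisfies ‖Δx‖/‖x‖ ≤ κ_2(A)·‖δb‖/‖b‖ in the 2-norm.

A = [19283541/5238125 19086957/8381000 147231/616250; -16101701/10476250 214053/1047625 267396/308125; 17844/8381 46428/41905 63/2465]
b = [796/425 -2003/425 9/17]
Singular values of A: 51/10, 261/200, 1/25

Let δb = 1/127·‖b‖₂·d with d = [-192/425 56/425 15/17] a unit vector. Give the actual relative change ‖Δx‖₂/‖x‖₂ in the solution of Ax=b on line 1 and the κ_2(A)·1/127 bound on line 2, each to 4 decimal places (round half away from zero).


largest singular value 51/10, smallest 1/25
κ_2(A) = (51/10) / (1/25) = 127.5000
bound on ‖Δx‖/‖x‖: κ·ε = 127.5000·1/127 = 1.0039
solve Ax = b  →  x = [-6.5501 13.5313 -20.2173]
‖b‖₂ = 5.0990 and ‖x‖₂ = 25.1941
δb = ε·‖b‖·d = [-0.0181 0.0053 0.0354]; solving A·Δx = δb gives ‖Δx‖ = 1.0037
dividing the unrounded norms, ‖Δx‖/‖x‖ = 0.0398
realised/bound (from unrounded values) ≈ 0.0397

0.0398
1.0039


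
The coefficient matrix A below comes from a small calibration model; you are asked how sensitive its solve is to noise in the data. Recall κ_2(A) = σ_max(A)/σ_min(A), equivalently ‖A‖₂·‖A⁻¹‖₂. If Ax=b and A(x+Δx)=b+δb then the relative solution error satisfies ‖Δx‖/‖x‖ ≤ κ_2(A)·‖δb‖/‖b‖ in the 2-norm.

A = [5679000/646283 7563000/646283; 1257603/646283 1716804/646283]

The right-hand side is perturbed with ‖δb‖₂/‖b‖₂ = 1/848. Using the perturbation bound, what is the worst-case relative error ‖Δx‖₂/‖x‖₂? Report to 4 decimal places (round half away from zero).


0.4647

AᵀA = [20126476089/248472169 26834821452/248472169; 26834821452/248472169 35780121936/248472169]; tr = 55906598025/248472169, det = 81000000/248472169
char-poly roots: 225 and 360000/248472169
κ_2(A) = √(λ_max/λ_min) = √(225 / (360000/248472169)) = 394.0750
worst-case relative error ≤ 394.0750 × 1/848 = 0.4647


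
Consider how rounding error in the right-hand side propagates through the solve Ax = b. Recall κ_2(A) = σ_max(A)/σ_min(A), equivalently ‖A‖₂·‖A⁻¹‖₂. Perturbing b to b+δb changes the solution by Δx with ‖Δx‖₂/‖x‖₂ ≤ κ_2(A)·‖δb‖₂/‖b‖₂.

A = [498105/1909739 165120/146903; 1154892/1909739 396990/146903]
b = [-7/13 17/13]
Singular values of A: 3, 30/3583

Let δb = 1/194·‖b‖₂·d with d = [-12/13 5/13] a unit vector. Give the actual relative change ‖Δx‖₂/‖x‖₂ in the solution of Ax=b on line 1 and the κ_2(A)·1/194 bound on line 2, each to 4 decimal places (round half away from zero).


σ_max = 3, σ_min = 30/3583
κ = σ_max/σ_min = 3/(30/3583) = 358.3000
worst-case relative error ≤ 358.3000 × 1/194 = 1.8469
solve Ax = b  →  x = [-116.4472 26.5423]
‖b‖₂ = 1.4142 and ‖x‖₂ = 119.4338
Δx = A⁻¹·δb where δb = 1/194·1.4142·d; ‖Δx‖ = 0.8706
dividing the unrounded norms, ‖Δx‖/‖x‖ = 0.0073
tightness: 0.0073 against a bound of 1.8469 (unrounded ratio ≈ 0.0039)

0.0073
1.8469


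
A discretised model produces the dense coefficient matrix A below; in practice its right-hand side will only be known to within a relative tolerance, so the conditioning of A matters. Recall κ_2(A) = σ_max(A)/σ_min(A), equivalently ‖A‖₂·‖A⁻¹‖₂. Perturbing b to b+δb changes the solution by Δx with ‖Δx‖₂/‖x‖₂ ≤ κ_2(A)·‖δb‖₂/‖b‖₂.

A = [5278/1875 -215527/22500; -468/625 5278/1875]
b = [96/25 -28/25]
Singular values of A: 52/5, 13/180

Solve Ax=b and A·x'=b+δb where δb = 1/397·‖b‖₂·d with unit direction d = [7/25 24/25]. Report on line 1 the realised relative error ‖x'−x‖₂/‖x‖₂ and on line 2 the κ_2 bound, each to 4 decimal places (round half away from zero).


0.3627
0.3627

σ_max = 52/5, σ_min = 13/180
κ = σ_max/σ_min = (52/5)/(13/180) = 144.0000
κ_2(A)·‖δb‖/‖b‖ = 0.3627
solve Ax = b  →  x = [0.1077 -0.3692]
2-norm of b is 4.0000; of x, 0.3846
with δb = [0.0028 0.0097], A·Δx = δb → ‖Δx‖ = 0.1395
dividing the unrounded norms, ‖Δx‖/‖x‖ = 0.3627
so the bound is sharp here: realised error equals the bound


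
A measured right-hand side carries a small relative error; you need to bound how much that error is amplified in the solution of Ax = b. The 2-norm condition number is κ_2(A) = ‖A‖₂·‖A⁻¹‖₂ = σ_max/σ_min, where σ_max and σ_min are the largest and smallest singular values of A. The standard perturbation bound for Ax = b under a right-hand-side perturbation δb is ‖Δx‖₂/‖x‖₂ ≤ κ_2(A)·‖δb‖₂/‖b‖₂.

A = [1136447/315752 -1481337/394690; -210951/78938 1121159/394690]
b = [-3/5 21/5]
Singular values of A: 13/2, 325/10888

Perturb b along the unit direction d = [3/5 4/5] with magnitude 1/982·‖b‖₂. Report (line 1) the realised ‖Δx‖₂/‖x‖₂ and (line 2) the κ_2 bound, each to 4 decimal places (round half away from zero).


0.0014
0.2218

σ_max = 13/2, σ_min = 325/10888
κ_2(A) = (13/2) / (325/10888) = 217.7600
worst-case relative error ≤ 217.7600 × 1/982 = 0.2218
solve Ax = b  →  x = [72.4609 69.6477]
‖b‖ = 4.2426, ‖x‖ = 100.5057
with δb = [0.0026 0.0035], A·Δx = δb → ‖Δx‖ = 0.1447
dividing the unrounded norms, ‖Δx‖/‖x‖ = 0.0014
realised/bound (from unrounded values) ≈ 0.0065


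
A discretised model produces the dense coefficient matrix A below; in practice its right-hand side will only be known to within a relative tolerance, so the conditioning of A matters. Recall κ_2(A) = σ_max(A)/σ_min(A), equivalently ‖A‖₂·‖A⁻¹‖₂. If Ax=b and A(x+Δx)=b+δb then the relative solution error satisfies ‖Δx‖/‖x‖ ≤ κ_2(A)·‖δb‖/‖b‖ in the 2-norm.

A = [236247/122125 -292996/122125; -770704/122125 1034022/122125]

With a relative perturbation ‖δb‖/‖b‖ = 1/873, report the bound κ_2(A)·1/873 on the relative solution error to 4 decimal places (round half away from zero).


0.1119

M = AᵀA = [1039675681/23863225 -1385830908/23863225; -1385830908/23863225 1848077044/23863225]. tr(M)=115510109/954529, det(M)=1464100/954529
char-poly roots: 121 and 12100/954529
σ_max=√121=11, σ_min=√(12100/954529)=(110/977) → κ = 97.7000
worst-case relative error ≤ 97.7000 × 1/873 = 0.1119


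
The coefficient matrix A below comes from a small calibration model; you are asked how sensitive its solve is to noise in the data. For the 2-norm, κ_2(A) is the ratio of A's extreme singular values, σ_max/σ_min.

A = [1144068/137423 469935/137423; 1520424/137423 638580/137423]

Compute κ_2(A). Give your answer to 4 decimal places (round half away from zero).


264.2750

form AᵀA = [3620580728400/18885080929 1508549953500/18885080929; 1508549953500/18885080929 628623320625/18885080929] with trace 25143219225/111746041 and determinant 81000000/111746041
char-poly roots: 225 and 360000/111746041
so κ_2 = √(225 / (360000/111746041)) = 264.2750


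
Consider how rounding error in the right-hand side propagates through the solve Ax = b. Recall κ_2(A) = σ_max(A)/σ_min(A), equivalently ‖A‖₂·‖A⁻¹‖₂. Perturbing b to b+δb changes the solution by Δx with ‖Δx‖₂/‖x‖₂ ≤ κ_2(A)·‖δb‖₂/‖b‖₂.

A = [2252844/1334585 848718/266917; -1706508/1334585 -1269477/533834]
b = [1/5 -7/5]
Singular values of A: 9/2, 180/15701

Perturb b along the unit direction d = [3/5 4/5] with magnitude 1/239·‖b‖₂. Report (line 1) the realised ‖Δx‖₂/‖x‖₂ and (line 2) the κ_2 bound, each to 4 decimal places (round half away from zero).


0.0059
1.6424

σ_max = 9/2, σ_min = 180/15701
κ_2(A) = (9/2) / (180/15701) = 392.5250
perturbation bound = 392.5250·1/239 = 1.6424
solve Ax = b  →  x = [77.0703 -40.8523]
‖b‖₂ = 1.4142 and ‖x‖₂ = 87.2281
with δb = [0.0036 0.0047], A·Δx = δb → ‖Δx‖ = 0.5161
realised ‖Δx‖/‖x‖ = 0.0059
tightness: 0.0059 against a bound of 1.6424 (unrounded ratio ≈ 0.0036)


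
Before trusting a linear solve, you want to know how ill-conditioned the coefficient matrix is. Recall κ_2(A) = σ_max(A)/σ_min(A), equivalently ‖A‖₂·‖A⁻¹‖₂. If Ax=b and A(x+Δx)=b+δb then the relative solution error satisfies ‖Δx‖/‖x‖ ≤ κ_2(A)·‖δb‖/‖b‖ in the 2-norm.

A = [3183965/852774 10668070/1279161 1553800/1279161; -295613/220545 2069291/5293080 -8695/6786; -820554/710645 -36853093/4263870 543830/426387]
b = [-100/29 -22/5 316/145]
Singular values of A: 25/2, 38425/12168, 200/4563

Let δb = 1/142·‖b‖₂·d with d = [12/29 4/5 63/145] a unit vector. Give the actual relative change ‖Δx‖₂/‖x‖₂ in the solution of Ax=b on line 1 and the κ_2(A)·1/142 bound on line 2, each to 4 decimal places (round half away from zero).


from the listed singular values, σ₁ = 25/2, σ_n = 200/4563
κ_2(A) = (25/2) / (200/4563) = 285.1875
κ_2(A)·‖δb‖/‖b‖ = 2.0084
solve Ax = b  →  x = [60.7711 -18.0582 -65.6480]
‖b‖₂ = 6.0000 and ‖x‖₂ = 91.2628
δb = ε·‖b‖·d = [0.0175 0.0338 0.0184]; solving A·Δx = δb gives ‖Δx‖ = 0.9640
relative error = 0.0106
so the bound overstates the realised error by a factor of ≈ 190.1307 (computed from the unrounded values)

0.0106
2.0084


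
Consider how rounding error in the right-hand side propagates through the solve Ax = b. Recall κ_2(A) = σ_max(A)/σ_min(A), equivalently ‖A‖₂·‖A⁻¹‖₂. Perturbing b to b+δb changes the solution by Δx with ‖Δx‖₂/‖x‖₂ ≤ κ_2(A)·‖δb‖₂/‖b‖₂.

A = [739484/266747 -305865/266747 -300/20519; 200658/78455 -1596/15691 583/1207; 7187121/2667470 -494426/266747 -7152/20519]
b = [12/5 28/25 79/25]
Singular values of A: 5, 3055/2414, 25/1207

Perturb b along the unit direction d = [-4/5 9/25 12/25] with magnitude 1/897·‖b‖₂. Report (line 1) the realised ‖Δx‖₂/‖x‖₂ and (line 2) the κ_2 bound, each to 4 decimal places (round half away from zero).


0.1974
0.2691

largest singular value 5, smallest 25/1207
κ = σ_max/σ_min = 5/(25/1207) = 241.4000
worst-case relative error ≤ 241.4000 × 1/897 = 0.2691
solve Ax = b  →  x = [0.4703 -0.9513 -0.3718]
‖b‖₂ = 4.1231 and ‖x‖₂ = 1.1244
re-solving with b+δb shifts x by Δx of norm 0.2219
dividing the unrounded norms, ‖Δx‖/‖x‖ = 0.1974
so the bound overstates the realised error by a factor of ≈ 1.3636 (computed from the unrounded values)


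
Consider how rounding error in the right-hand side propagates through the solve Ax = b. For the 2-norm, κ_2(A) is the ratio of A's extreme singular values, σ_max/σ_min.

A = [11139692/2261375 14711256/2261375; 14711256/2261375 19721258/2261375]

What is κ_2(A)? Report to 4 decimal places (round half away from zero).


M = AᵀA = [13620551638096/204552675625 18160133434128/204552675625; 18160133434128/204552675625 24213962808004/204552675625]. tr(M)=1513380577844/8182107025, det(M)=133633600/327284281
λ_max, λ_min = (1513380577844/8182107025 ± √2290211432953705739688336/66946875368554350625)/2 = 4624/25, 722500/327284281
κ_2(A) = √(λ_max/λ_min) = √((4624/25) / (722500/327284281)) = 289.4560

289.4560


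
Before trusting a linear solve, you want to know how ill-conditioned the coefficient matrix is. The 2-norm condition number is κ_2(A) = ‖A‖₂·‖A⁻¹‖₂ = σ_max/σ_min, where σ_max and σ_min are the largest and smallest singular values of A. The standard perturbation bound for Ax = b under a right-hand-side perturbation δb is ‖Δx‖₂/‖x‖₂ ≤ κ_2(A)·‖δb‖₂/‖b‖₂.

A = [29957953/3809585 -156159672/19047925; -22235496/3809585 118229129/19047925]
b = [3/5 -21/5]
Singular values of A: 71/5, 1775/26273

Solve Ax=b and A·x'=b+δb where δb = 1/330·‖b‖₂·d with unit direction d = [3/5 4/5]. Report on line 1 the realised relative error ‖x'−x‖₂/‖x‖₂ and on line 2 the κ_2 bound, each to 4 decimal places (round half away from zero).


0.0043
0.6369

σ_max = 71/5, σ_min = 1775/26273
κ_2(A) = (71/5) / (1775/26273) = 210.1840
worst-case relative error ≤ 210.1840 × 1/330 = 0.6369
solve Ax = b  →  x = [-32.0097 -30.7772]
‖b‖₂ = 4.2426 and ‖x‖₂ = 44.4056
δb = ε·‖b‖·d = [0.0077 0.0103]; solving A·Δx = δb gives ‖Δx‖ = 0.1903
realised ‖Δx‖/‖x‖ = 0.0043
tightness: 0.0043 against a bound of 0.6369 (unrounded ratio ≈ 0.0067)


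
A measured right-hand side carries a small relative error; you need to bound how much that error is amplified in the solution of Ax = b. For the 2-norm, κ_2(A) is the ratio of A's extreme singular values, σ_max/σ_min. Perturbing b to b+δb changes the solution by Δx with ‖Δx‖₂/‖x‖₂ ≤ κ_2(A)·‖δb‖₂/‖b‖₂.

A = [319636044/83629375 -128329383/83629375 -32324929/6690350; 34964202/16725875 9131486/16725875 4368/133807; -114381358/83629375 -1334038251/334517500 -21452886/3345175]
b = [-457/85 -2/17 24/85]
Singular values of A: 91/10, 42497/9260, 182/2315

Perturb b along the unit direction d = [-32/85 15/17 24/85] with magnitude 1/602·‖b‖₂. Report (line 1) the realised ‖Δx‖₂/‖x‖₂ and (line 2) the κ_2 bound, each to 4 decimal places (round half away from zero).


0.0045
0.1923

largest singular value 91/10, smallest 182/2315
condition number: (91/10) ÷ (182/2315) = 115.7500
worst-case relative error ≤ 115.7500 × 1/602 = 0.1923
solve Ax = b  →  x = [5.4049 -21.6439 12.2624]
‖b‖₂ = 5.3852 and ‖x‖₂ = 25.4566
with δb = [-0.0034 0.0079 0.0025], A·Δx = δb → ‖Δx‖ = 0.1138
realised ‖Δx‖/‖x‖ = 0.0045
so the bound overstates the realised error by a factor of ≈ 43.0173 (computed from the unrounded values)


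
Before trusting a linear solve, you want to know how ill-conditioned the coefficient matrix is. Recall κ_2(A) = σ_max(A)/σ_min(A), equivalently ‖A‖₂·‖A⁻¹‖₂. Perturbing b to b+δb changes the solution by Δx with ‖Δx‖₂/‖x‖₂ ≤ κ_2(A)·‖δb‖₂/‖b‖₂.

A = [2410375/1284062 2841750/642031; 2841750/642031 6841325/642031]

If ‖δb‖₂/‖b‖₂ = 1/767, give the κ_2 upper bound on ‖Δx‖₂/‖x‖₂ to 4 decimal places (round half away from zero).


0.4953

M = AᵀA = [17347328125/750484852 10407909375/187621213; 10407909375/187621213 24979185625/187621213]. tr(M)=9020313125/57729604, det(M)=9765625/57729604
λ_max, λ_min = (9020313125/57729604 ± √81363793810391015625/3332707177996816)/2 = 625/4, 15625/14432401
σ_max=√(625/4)=(25/2), σ_min=√(15625/14432401)=(125/3799) → κ = 379.9000
bound on ‖Δx‖/‖x‖: κ·ε = 379.9000·1/767 = 0.4953


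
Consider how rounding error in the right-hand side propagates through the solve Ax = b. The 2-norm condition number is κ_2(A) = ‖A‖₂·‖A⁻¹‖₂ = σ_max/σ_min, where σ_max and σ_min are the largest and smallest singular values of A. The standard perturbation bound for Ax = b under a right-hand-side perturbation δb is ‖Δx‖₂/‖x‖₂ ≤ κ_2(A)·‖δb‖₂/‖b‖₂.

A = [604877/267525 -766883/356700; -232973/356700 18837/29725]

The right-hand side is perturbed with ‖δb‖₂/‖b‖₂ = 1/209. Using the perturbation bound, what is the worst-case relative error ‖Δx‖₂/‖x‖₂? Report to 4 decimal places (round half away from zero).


1.7656

M = AᵀA = [10148010769/1832182416 -201346600/38170467; -201346600/38170467 1022728681/203575824]. tr(M)=11505689/1089288, det(M)=28561/34857216
λ_max, λ_min = (11505689/1089288 ± √2068390476100/18539817921)/2 = 169/16, 169/2178576
so κ_2 = √((169/16) / (169/2178576)) = 369.0000
worst-case relative error ≤ 369.0000 × 1/209 = 1.7656


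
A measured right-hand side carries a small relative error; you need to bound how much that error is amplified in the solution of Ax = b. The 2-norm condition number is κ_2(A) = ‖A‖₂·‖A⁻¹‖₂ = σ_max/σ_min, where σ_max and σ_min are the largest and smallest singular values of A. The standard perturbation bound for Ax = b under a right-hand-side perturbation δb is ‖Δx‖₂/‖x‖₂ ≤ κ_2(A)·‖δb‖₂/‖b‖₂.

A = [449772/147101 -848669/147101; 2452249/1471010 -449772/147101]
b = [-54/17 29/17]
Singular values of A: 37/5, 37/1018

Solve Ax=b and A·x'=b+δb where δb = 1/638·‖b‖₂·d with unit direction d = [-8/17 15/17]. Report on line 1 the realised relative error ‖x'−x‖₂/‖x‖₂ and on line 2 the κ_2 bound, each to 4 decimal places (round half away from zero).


from the listed singular values, σ₁ = 37/5, σ_n = 37/1018
κ_2(A) = (37/5) / (37/1018) = 203.6000
bound on ‖Δx‖/‖x‖: κ·ε = 203.6000·1/638 = 0.3191
solve Ax = b  →  x = [72.7027 39.0811]
‖b‖₂ = 3.6056 and ‖x‖₂ = 82.5410
re-solving with b+δb shifts x by Δx of norm 0.1555
relative error = 0.0019
tightness: 0.0019 against a bound of 0.3191 (unrounded ratio ≈ 0.0059)

0.0019
0.3191


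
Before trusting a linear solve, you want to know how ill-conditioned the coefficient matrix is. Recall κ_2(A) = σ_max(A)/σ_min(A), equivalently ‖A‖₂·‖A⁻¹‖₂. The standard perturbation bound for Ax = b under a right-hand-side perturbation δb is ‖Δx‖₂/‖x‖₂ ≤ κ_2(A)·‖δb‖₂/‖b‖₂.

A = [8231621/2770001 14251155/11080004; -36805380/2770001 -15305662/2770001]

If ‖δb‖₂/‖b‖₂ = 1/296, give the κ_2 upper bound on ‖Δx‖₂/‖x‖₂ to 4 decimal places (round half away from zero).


M = AᵀA = [65089259197/351114517 108480891915/1404458068; 108480891915/1404458068 180813071293/5617832272]. tr(M)=94018555265/432140944, det(M)=12117361/27008809
eigenvalues of AᵀA: λ = (tr ± √(tr²−4·det))/2 = 3481/16, 55696/27008809
so κ_2 = √((3481/16) / (55696/27008809)) = 324.8125
bound on ‖Δx‖/‖x‖: κ·ε = 324.8125·1/296 = 1.0973

1.0973


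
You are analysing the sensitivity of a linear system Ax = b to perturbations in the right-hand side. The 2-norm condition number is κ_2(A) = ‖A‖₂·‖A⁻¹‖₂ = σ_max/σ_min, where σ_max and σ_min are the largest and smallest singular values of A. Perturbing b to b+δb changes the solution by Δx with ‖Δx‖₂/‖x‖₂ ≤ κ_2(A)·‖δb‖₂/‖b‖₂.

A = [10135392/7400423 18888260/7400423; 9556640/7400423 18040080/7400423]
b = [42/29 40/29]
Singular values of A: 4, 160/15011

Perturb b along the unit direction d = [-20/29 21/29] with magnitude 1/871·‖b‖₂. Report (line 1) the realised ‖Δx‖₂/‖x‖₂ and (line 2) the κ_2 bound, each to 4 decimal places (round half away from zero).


from the listed singular values, σ₁ = 4, σ_n = 160/15011
κ_2(A) = 4 / (160/15011) = 375.2750
perturbation bound = 375.2750·1/871 = 0.4309
solve Ax = b  →  x = [0.2353 0.4412]
‖b‖ = 2.0000, ‖x‖ = 0.5000
Δx = A⁻¹·δb where δb = 1/871·2.0000·d; ‖Δx‖ = 0.2154
relative error = 0.4309
so the bound is sharp here: realised error equals the bound

0.4309
0.4309


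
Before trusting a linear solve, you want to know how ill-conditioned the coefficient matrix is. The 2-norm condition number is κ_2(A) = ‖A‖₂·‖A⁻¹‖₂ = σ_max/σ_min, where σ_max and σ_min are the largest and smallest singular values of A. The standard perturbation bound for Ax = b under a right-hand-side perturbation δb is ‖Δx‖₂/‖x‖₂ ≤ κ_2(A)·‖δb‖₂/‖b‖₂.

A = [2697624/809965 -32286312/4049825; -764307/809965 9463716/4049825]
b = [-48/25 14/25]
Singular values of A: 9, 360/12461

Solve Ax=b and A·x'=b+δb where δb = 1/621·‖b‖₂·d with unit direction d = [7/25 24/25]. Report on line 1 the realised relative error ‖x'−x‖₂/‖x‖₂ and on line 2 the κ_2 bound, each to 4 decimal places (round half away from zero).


from the listed singular values, σ₁ = 9, σ_n = 360/12461
κ_2(A) = 9 / (360/12461) = 311.5250
bound on ‖Δx‖/‖x‖: κ·ε = 311.5250·1/621 = 0.5017
solve Ax = b  →  x = [-0.0855 0.2051]
2-norm of b is 2.0000; of x, 0.2222
with δb = [0.0009 0.0031], A·Δx = δb → ‖Δx‖ = 0.1115
relative error = 0.5017
tightness: 0.5017 against a bound of 0.5017; the bound is attained (ratio 1)

0.5017
0.5017


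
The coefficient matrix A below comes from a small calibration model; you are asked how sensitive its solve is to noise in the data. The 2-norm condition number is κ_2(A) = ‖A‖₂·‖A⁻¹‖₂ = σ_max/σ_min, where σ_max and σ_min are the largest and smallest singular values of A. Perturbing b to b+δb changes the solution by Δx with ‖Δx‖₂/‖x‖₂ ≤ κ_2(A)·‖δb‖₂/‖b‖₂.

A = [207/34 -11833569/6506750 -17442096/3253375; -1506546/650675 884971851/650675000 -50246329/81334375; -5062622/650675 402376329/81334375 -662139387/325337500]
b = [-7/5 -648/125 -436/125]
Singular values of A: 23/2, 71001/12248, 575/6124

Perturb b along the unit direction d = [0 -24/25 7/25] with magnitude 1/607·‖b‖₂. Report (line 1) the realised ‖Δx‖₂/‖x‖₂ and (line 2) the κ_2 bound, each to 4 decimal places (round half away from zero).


0.0026
0.2018

from the listed singular values, σ₁ = 23/2, σ_n = 575/6124
κ = σ_max/σ_min = (23/2)/(575/6124) = 122.4800
worst-case relative error ≤ 122.4800 × 1/607 = 0.2018
solve Ax = b  →  x = [20.2781 35.7751 11.1532]
‖b‖₂ = 6.4031 and ‖x‖₂ = 42.6081
with δb = [0.0000 -0.0101 0.0030], A·Δx = δb → ‖Δx‖ = 0.1123
relative error = 0.0026
realised/bound (from unrounded values) ≈ 0.0131


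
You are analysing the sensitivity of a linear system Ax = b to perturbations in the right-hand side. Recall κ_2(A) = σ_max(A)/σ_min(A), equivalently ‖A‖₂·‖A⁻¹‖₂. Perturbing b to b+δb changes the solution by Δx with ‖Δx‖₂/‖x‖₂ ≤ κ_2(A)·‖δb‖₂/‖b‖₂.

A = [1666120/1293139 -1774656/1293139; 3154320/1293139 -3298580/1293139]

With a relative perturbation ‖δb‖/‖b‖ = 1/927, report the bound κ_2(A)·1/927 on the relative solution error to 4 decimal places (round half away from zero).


AᵀA = [44033531200/5786188489 -46233794880/5786188489; -46233794880/5786188489 48546830224/5786188489]; tr = 110083664/6880129, det = 25600/6880129
solving λ² − 110083664/6880129·λ + 25600/6880129 = 0 gives λ = 16, 1600/6880129
κ = σ_max/σ_min = 4/(40/2623) = 262.3000
bound on ‖Δx‖/‖x‖: κ·ε = 262.3000·1/927 = 0.2830

0.2830


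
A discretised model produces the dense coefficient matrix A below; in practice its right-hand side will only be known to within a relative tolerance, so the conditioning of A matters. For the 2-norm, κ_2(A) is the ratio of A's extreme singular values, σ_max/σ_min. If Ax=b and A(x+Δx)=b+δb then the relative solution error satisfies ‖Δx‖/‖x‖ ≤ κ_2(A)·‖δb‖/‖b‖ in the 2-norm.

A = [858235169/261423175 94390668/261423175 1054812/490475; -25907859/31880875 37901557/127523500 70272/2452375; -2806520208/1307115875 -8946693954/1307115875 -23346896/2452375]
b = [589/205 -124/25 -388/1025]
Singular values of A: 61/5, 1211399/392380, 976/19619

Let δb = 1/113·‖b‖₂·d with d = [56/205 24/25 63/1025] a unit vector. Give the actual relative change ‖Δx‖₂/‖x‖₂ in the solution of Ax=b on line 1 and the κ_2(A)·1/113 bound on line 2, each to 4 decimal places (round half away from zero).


0.0127
2.1702

from the listed singular values, σ₁ = 61/5, σ_n = 976/19619
κ_2(A) = (61/5) / (976/19619) = 245.2375
perturbation bound = 245.2375·1/113 = 2.1702
solve Ax = b  →  x = [25.9551 58.9236 -48.1779]
‖b‖ = 5.7446, ‖x‖ = 80.4162
re-solving with b+δb shifts x by Δx of norm 1.0219
realised ‖Δx‖/‖x‖ = 0.0127
realised/bound (from unrounded values) ≈ 0.0059


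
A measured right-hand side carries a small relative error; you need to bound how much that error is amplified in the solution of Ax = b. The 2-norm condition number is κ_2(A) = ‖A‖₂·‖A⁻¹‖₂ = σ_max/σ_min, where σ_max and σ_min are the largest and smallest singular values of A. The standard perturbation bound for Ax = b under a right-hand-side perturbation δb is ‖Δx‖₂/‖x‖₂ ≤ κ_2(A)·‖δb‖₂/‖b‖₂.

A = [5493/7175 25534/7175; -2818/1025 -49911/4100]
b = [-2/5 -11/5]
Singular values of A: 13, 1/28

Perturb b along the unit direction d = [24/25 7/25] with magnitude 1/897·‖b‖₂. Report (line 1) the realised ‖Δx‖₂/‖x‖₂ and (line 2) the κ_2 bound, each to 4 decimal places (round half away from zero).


from the listed singular values, σ₁ = 13, σ_n = 1/28
κ_2(A) = 13 / (1/28) = 364.0000
worst-case relative error ≤ 364.0000 × 1/897 = 0.4058
solve Ax = b  →  x = [27.3508 -5.9962]
‖b‖₂ = 2.2361 and ‖x‖₂ = 28.0004
Δx = A⁻¹·δb where δb = 1/897·2.2361·d; ‖Δx‖ = 0.0698
realised ‖Δx‖/‖x‖ = 0.0025
tightness: 0.0025 against a bound of 0.4058 (unrounded ratio ≈ 0.0061)

0.0025
0.4058


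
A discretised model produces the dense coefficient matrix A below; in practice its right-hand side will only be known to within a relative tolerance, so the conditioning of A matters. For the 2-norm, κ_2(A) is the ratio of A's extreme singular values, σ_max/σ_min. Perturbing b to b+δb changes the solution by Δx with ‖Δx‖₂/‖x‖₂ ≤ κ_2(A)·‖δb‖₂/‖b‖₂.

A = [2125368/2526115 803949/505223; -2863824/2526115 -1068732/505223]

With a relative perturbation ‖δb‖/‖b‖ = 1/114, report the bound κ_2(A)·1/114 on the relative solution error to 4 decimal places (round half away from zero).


3.2587

form AᵀA = [508747081536/255250279729 953869565880/255250279729; 953869565880/255250279729 1788522082425/255250279729] with trace 7949028249/883218961 and determinant 518400/883218961
solving λ² − 7949028249/883218961·λ + 518400/883218961 = 0 gives λ = 9, 57600/883218961
κ_2(A) = √(λ_max/λ_min) = √(9 / (57600/883218961)) = 371.4875
bound on ‖Δx‖/‖x‖: κ·ε = 371.4875·1/114 = 3.2587


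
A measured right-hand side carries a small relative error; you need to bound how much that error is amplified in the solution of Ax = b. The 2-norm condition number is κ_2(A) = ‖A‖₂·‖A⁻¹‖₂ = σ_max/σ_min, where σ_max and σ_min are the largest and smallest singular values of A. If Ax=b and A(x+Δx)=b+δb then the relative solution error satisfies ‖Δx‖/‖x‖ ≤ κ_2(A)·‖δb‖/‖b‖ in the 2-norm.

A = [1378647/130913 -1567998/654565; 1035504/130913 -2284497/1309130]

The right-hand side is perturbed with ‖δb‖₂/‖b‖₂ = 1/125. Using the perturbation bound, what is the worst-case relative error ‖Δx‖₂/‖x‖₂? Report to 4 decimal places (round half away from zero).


2.5544

form AᵀA = [2972936084625/17138213569 -668903725890/17138213569; -668903725890/17138213569 602135898201/68552854276] with trace 7432409421/40780996 and determinant 13286025/40780996
char-poly roots: 729/4 and 18225/10195249
κ = σ_max/σ_min = (27/2)/(135/3193) = 319.3000
perturbation bound = 319.3000·1/125 = 2.5544


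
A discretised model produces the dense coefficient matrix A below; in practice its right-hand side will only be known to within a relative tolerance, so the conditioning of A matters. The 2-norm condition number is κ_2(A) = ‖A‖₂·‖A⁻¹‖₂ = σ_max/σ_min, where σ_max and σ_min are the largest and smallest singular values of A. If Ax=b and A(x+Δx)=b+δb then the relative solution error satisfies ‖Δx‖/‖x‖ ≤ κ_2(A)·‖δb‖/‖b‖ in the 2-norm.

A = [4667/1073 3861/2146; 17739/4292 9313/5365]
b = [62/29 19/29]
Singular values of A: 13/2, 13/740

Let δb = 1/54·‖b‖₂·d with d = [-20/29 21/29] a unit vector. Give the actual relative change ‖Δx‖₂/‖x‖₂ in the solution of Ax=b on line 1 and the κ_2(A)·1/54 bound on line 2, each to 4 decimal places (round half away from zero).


largest singular value 13/2, smallest 13/740
condition number: (13/2) ÷ (13/740) = 370.0000
worst-case relative error ≤ 370.0000 × 1/54 = 6.8519
solve Ax = b  →  x = [22.1775 -52.4260]
‖b‖₂ = 2.2361 and ‖x‖₂ = 56.9239
with δb = [-0.0286 0.0300], A·Δx = δb → ‖Δx‖ = 2.3571
dividing the unrounded norms, ‖Δx‖/‖x‖ = 0.0414
tightness: 0.0414 against a bound of 6.8519 (unrounded ratio ≈ 0.0060)

0.0414
6.8519


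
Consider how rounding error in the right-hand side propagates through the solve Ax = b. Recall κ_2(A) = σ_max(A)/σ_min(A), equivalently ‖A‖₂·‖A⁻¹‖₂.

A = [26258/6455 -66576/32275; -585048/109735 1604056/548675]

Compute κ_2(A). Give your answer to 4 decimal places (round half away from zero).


M = AᵀA = [21661664932/481670809 -57746634336/2408354045; -57746634336/2408354045 154157951296/12041770225]. tr(M)=2407264964/41667025, det(M)=33362176/41667025
char-poly roots: 1444/25 and 23104/1666681
κ_2(A) = √(λ_max/λ_min) = √((1444/25) / (23104/1666681)) = 64.5500

64.5500


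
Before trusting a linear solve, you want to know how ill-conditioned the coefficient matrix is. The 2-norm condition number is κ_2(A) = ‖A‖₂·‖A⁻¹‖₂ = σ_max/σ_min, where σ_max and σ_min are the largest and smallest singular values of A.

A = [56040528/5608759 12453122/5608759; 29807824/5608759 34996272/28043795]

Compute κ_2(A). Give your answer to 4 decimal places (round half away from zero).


AᵀA = [13941339619840/108851825329 15683599920672/544259126645; 15683599920672/544259126645 17653097725156/2721295633225]; tr = 217838541476/1618855225, det = 724255744/1618855225
solving λ² − 217838541476/1618855225·λ + 724255744/1618855225 = 0 gives λ = 3364/25, 215296/64754209
σ_max=√(3364/25)=(58/5), σ_min=√(215296/64754209)=(464/8047) → κ = 201.1750

201.1750
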